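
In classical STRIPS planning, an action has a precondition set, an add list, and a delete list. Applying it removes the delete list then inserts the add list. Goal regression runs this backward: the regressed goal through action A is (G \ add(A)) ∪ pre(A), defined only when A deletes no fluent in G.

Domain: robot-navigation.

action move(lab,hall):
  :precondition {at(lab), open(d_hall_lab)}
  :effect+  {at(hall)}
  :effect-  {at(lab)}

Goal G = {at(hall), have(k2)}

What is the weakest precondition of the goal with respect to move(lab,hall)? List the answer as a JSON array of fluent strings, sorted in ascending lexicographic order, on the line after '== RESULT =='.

Compute (G \ add) ∪ pre:
  G ∩ del = {}  (empty — regression defined)
  G \ add = {at(hall), have(k2)} \ {at(hall)} = {have(k2)}
  ∪ pre   = {have(k2)} ∪ {at(lab), open(d_hall_lab)}
          = {at(lab), have(k2), open(d_hall_lab)}

== RESULT ==
["at(lab)", "have(k2)", "open(d_hall_lab)"]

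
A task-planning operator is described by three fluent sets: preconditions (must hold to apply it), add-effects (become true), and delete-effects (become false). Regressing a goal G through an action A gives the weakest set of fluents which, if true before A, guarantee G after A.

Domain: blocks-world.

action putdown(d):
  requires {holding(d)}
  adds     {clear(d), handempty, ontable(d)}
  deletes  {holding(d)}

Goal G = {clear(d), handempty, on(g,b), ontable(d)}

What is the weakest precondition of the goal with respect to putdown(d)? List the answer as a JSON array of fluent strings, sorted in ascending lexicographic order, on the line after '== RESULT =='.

Compute (G \ add) ∪ pre:
  G ∩ del = {}  (empty — regression defined)
  G \ add = {clear(d), handempty, on(g,b), ontable(d)} \ {clear(d), handempty, ontable(d)} = {on(g,b)}
  ∪ pre   = {on(g,b)} ∪ {holding(d)}
          = {holding(d), on(g,b)}

== RESULT ==
["holding(d)", "on(g,b)"]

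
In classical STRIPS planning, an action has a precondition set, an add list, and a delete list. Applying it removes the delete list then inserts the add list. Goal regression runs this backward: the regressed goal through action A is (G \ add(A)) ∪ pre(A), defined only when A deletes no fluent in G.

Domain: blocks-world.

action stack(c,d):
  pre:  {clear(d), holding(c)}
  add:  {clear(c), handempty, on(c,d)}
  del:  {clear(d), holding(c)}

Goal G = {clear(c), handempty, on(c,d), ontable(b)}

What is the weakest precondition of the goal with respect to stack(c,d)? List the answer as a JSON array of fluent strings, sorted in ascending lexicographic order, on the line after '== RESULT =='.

Regress:
  G ∩ del = {}  (empty — regression defined)
  G \ add = {clear(c), handempty, on(c,d), ontable(b)} \ {clear(c), handempty, on(c,d)} = {ontable(b)}
  ∪ pre   = {ontable(b)} ∪ {clear(d), holding(c)}
          = {clear(d), holding(c), ontable(b)}

== RESULT ==
["clear(d)", "holding(c)", "ontable(b)"]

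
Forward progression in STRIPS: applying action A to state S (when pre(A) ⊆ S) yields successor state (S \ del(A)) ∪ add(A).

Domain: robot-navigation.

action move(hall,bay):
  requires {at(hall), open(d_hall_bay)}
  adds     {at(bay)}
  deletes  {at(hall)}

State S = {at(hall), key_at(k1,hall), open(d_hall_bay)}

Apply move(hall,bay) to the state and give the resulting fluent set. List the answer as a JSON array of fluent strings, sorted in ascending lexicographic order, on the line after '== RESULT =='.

Compute (S \ del) ∪ add:
  pre ⊆ S: {at(hall), open(d_hall_bay)} ⊆ S  — applicable
  S \ del = {key_at(k1,hall), open(d_hall_bay)}
  ∪ add   = {at(bay), key_at(k1,hall), open(d_hall_bay)}

== RESULT ==
["at(bay)", "key_at(k1,hall)", "open(d_hall_bay)"]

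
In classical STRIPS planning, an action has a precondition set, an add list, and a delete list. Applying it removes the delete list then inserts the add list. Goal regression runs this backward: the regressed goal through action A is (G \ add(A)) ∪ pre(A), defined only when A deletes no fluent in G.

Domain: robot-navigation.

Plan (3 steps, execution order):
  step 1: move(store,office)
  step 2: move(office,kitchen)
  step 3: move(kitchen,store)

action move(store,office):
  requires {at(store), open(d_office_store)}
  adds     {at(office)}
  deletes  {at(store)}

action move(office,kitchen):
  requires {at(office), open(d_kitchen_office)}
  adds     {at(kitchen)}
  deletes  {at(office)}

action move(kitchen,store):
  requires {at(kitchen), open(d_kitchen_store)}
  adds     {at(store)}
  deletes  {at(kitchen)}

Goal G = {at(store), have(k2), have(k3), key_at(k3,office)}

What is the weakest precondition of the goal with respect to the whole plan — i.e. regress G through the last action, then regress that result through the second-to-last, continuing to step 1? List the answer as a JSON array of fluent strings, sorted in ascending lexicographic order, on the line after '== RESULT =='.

Work backward from the goal:
  through step 3 (move(kitchen,store)): drop {at(store)}, keep {have(k2), have(k3), key_at(k3,office)}, require {at(kitchen), open(d_kitchen_store)}
    → {at(kitchen), have(k2), have(k3), key_at(k3,office), open(d_kitchen_store)}
  through step 2 (move(office,kitchen)): drop {at(kitchen)}, keep {have(k2), have(k3), key_at(k3,office), open(d_kitchen_store)}, require {at(office), open(d_kitchen_office)}
    → {at(office), have(k2), have(k3), key_at(k3,office), open(d_kitchen_office), open(d_kitchen_store)}
  through step 1 (move(store,office)): drop {at(office)}, keep {have(k2), have(k3), key_at(k3,office), open(d_kitchen_office), open(d_kitchen_store)}, require {at(store), open(d_office_store)}
    → {at(store), have(k2), have(k3), key_at(k3,office), open(d_kitchen_office), open(d_kitchen_store), open(d_office_store)}

== RESULT ==
["at(store)", "have(k2)", "have(k3)", "key_at(k3,office)", "open(d_kitchen_office)", "open(d_kitchen_store)", "open(d_office_store)"]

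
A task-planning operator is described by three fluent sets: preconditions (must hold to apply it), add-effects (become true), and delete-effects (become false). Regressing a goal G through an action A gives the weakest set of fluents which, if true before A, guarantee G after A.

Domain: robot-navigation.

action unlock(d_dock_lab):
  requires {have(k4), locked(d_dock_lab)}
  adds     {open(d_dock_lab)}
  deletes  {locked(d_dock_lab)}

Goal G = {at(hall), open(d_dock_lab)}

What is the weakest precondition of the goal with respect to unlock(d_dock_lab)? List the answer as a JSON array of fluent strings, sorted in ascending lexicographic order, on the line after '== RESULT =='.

Compute (G \ add) ∪ pre:
  G ∩ del = {}  (empty — regression defined)
  G \ add = {at(hall), open(d_dock_lab)} \ {open(d_dock_lab)} = {at(hall)}
  ∪ pre   = {at(hall)} ∪ {have(k4), locked(d_dock_lab)}
          = {at(hall), have(k4), locked(d_dock_lab)}

== RESULT ==
["at(hall)", "have(k4)", "locked(d_dock_lab)"]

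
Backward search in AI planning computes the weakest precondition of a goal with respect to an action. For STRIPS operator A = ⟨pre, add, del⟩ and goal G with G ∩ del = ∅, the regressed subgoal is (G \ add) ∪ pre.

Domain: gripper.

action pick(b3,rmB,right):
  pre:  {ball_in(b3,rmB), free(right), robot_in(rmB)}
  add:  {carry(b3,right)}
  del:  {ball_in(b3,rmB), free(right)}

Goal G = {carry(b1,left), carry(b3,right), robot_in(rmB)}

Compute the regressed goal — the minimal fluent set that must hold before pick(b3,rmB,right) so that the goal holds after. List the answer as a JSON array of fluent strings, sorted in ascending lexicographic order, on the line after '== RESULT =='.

Regress:
  G ∩ del = {}  (empty — regression defined)
  G \ add = {carry(b1,left), carry(b3,right), robot_in(rmB)} \ {carry(b3,right)} = {carry(b1,left), robot_in(rmB)}
  ∪ pre   = {carry(b1,left), robot_in(rmB)} ∪ {ball_in(b3,rmB), free(right), robot_in(rmB)}
          = {ball_in(b3,rmB), carry(b1,left), free(right), robot_in(rmB)}

== RESULT ==
["ball_in(b3,rmB)", "carry(b1,left)", "free(right)", "robot_in(rmB)"]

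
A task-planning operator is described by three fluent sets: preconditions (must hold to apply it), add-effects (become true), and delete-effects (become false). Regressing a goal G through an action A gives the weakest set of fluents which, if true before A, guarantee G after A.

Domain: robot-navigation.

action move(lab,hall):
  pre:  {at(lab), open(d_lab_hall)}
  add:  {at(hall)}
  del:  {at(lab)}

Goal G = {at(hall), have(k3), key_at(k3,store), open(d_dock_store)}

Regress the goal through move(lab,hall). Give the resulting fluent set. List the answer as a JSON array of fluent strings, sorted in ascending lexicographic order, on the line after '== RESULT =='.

Regress:
  G ∩ del = {}  (empty — regression defined)
  G \ add = {at(hall), have(k3), key_at(k3,store), open(d_dock_store)} \ {at(hall)} = {have(k3), key_at(k3,store), open(d_dock_store)}
  ∪ pre   = {have(k3), key_at(k3,store), open(d_dock_store)} ∪ {at(lab), open(d_lab_hall)}
          = {at(lab), have(k3), key_at(k3,store), open(d_dock_store), open(d_lab_hall)}

== RESULT ==
["at(lab)", "have(k3)", "key_at(k3,store)", "open(d_dock_store)", "open(d_lab_hall)"]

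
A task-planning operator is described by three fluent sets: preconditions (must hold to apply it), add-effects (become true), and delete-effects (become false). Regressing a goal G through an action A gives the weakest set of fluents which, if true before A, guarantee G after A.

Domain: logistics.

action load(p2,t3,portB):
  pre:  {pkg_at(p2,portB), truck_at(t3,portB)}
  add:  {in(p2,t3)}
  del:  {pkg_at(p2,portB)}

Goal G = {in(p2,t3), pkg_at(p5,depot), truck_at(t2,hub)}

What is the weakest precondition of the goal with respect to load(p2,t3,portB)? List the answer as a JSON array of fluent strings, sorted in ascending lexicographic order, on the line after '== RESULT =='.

Compute (G \ add) ∪ pre:
  G ∩ del = {}  (empty — regression defined)
  G \ add = {in(p2,t3), pkg_at(p5,depot), truck_at(t2,hub)} \ {in(p2,t3)} = {pkg_at(p5,depot), truck_at(t2,hub)}
  ∪ pre   = {pkg_at(p5,depot), truck_at(t2,hub)} ∪ {pkg_at(p2,portB), truck_at(t3,portB)}
          = {pkg_at(p2,portB), pkg_at(p5,depot), truck_at(t2,hub), truck_at(t3,portB)}

== RESULT ==
["pkg_at(p2,portB)", "pkg_at(p5,depot)", "truck_at(t2,hub)", "truck_at(t3,portB)"]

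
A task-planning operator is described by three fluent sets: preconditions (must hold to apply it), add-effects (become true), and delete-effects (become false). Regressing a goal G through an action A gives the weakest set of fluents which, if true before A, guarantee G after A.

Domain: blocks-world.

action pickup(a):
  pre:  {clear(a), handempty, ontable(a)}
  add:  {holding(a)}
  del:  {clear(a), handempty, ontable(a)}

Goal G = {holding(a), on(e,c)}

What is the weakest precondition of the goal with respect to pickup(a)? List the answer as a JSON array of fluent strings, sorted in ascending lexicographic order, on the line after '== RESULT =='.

Regress:
  G ∩ del = {}  (empty — regression defined)
  G \ add = {holding(a), on(e,c)} \ {holding(a)} = {on(e,c)}
  ∪ pre   = {on(e,c)} ∪ {clear(a), handempty, ontable(a)}
          = {clear(a), handempty, on(e,c), ontable(a)}

== RESULT ==
["clear(a)", "handempty", "on(e,c)", "ontable(a)"]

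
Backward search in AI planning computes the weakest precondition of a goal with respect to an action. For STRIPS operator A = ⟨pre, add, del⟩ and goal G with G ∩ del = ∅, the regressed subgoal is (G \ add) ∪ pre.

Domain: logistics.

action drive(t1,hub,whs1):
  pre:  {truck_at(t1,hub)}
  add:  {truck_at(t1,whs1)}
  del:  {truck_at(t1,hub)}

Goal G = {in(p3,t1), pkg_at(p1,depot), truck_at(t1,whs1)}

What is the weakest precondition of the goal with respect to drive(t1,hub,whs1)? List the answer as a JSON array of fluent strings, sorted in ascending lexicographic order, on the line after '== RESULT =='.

Compute (G \ add) ∪ pre:
  G ∩ del = {}  (empty — regression defined)
  G \ add = {in(p3,t1), pkg_at(p1,depot), truck_at(t1,whs1)} \ {truck_at(t1,whs1)} = {in(p3,t1), pkg_at(p1,depot)}
  ∪ pre   = {in(p3,t1), pkg_at(p1,depot)} ∪ {truck_at(t1,hub)}
          = {in(p3,t1), pkg_at(p1,depot), truck_at(t1,hub)}

== RESULT ==
["in(p3,t1)", "pkg_at(p1,depot)", "truck_at(t1,hub)"]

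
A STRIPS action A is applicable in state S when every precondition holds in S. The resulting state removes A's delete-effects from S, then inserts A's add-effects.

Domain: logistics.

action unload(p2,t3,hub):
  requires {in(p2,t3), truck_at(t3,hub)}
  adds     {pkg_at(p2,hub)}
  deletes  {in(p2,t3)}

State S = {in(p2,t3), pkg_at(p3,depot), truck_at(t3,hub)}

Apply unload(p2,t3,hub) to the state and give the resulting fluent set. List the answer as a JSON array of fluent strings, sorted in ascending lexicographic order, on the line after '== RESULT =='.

Compute (S \ del) ∪ add:
  pre ⊆ S: {in(p2,t3), truck_at(t3,hub)} ⊆ S  — applicable
  S \ del = {pkg_at(p3,depot), truck_at(t3,hub)}
  ∪ add   = {pkg_at(p2,hub), pkg_at(p3,depot), truck_at(t3,hub)}

== RESULT ==
["pkg_at(p2,hub)", "pkg_at(p3,depot)", "truck_at(t3,hub)"]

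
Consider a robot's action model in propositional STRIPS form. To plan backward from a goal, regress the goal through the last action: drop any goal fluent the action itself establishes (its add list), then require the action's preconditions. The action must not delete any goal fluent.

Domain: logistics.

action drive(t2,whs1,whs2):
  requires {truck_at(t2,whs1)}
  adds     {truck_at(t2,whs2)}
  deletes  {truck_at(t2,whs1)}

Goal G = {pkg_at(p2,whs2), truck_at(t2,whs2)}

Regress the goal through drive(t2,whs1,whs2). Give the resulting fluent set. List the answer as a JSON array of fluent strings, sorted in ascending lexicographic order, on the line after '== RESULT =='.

Compute (G \ add) ∪ pre:
  G ∩ del = {}  (empty — regression defined)
  G \ add = {pkg_at(p2,whs2), truck_at(t2,whs2)} \ {truck_at(t2,whs2)} = {pkg_at(p2,whs2)}
  ∪ pre   = {pkg_at(p2,whs2)} ∪ {truck_at(t2,whs1)}
          = {pkg_at(p2,whs2), truck_at(t2,whs1)}

== RESULT ==
["pkg_at(p2,whs2)", "truck_at(t2,whs1)"]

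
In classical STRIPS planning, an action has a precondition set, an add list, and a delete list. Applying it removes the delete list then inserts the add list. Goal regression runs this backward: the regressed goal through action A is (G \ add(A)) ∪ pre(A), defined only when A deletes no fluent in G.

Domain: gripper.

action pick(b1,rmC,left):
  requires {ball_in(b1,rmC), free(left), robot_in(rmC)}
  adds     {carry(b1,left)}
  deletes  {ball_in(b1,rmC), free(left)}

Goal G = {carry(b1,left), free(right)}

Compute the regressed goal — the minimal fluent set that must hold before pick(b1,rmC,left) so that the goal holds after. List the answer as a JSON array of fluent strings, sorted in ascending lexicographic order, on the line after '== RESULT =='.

Compute (G \ add) ∪ pre:
  G ∩ del = {}  (empty — regression defined)
  G \ add = {carry(b1,left), free(right)} \ {carry(b1,left)} = {free(right)}
  ∪ pre   = {free(right)} ∪ {ball_in(b1,rmC), free(left), robot_in(rmC)}
          = {ball_in(b1,rmC), free(left), free(right), robot_in(rmC)}

== RESULT ==
["ball_in(b1,rmC)", "free(left)", "free(right)", "robot_in(rmC)"]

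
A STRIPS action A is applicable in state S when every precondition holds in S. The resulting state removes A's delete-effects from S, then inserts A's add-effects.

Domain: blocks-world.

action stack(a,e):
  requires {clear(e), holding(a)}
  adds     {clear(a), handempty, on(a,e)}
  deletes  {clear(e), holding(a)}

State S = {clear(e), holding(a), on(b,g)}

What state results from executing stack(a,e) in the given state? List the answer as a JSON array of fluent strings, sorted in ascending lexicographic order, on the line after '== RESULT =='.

Compute (S \ del) ∪ add:
  pre ⊆ S: {clear(e), holding(a)} ⊆ S  — applicable
  S \ del = {on(b,g)}
  ∪ add   = {clear(a), handempty, on(a,e), on(b,g)}

== RESULT ==
["clear(a)", "handempty", "on(a,e)", "on(b,g)"]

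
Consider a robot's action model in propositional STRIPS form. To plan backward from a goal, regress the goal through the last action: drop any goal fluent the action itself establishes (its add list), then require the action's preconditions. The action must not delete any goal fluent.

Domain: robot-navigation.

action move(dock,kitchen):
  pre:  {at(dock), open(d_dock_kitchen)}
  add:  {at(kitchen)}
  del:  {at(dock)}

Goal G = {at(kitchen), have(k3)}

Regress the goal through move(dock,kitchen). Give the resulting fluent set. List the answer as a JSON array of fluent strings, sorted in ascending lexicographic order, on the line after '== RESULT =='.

Regress:
  G ∩ del = {}  (empty — regression defined)
  G \ add = {at(kitchen), have(k3)} \ {at(kitchen)} = {have(k3)}
  ∪ pre   = {have(k3)} ∪ {at(dock), open(d_dock_kitchen)}
          = {at(dock), have(k3), open(d_dock_kitchen)}

== RESULT ==
["at(dock)", "have(k3)", "open(d_dock_kitchen)"]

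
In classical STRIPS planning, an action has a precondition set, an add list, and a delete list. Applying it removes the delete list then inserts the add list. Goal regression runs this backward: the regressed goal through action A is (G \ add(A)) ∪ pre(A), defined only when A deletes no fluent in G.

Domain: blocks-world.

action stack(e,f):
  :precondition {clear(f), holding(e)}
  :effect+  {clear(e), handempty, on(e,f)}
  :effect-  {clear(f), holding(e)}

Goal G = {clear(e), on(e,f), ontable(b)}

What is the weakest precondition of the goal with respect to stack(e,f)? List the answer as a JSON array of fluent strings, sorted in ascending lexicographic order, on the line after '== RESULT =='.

Compute (G \ add) ∪ pre:
  G ∩ del = {}  (empty — regression defined)
  G \ add = {clear(e), on(e,f), ontable(b)} \ {clear(e), handempty, on(e,f)} = {ontable(b)}
  ∪ pre   = {ontable(b)} ∪ {clear(f), holding(e)}
          = {clear(f), holding(e), ontable(b)}

== RESULT ==
["clear(f)", "holding(e)", "ontable(b)"]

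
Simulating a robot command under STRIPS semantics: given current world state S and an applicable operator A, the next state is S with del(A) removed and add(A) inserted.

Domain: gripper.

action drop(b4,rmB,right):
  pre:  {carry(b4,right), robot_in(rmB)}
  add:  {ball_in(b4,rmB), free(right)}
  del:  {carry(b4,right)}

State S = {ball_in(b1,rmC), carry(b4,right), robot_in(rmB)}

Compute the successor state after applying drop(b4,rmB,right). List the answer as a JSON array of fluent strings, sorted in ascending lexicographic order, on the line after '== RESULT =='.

Compute (S \ del) ∪ add:
  pre ⊆ S: {carry(b4,right), robot_in(rmB)} ⊆ S  — applicable
  S \ del = {ball_in(b1,rmC), robot_in(rmB)}
  ∪ add   = {ball_in(b1,rmC), ball_in(b4,rmB), free(right), robot_in(rmB)}

== RESULT ==
["ball_in(b1,rmC)", "ball_in(b4,rmB)", "free(right)", "robot_in(rmB)"]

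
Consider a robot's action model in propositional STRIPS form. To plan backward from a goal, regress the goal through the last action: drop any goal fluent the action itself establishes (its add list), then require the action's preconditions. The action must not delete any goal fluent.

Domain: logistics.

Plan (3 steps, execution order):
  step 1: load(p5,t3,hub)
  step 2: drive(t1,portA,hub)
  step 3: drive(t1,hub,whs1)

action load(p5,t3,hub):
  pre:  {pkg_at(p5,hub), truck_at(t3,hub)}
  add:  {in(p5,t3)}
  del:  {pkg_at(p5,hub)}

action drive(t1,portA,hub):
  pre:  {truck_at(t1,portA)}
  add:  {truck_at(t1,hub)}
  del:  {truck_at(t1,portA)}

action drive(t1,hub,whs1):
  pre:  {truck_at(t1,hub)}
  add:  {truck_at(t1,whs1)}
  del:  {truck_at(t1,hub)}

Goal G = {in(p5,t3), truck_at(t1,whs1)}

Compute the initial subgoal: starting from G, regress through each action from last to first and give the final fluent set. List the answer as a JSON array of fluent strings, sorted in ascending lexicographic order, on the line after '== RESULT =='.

Work backward from the goal:
  through step 3 (drive(t1,hub,whs1)): drop {truck_at(t1,whs1)}, keep {in(p5,t3)}, require {truck_at(t1,hub)}
    → {in(p5,t3), truck_at(t1,hub)}
  through step 2 (drive(t1,portA,hub)): drop {truck_at(t1,hub)}, keep {in(p5,t3)}, require {truck_at(t1,portA)}
    → {in(p5,t3), truck_at(t1,portA)}
  through step 1 (load(p5,t3,hub)): drop {in(p5,t3)}, keep {truck_at(t1,portA)}, require {pkg_at(p5,hub), truck_at(t3,hub)}
    → {pkg_at(p5,hub), truck_at(t1,portA), truck_at(t3,hub)}

== RESULT ==
["pkg_at(p5,hub)", "truck_at(t1,portA)", "truck_at(t3,hub)"]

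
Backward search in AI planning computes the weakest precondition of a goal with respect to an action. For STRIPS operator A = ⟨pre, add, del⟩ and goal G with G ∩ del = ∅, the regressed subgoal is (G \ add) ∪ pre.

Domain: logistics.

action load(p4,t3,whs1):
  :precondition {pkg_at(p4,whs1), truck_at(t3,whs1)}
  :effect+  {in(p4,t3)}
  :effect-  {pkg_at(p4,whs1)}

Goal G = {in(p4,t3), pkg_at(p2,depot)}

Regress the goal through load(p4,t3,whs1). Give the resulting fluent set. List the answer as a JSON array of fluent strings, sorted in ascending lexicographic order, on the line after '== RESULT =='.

Compute (G \ add) ∪ pre:
  G ∩ del = {}  (empty — regression defined)
  G \ add = {in(p4,t3), pkg_at(p2,depot)} \ {in(p4,t3)} = {pkg_at(p2,depot)}
  ∪ pre   = {pkg_at(p2,depot)} ∪ {pkg_at(p4,whs1), truck_at(t3,whs1)}
          = {pkg_at(p2,depot), pkg_at(p4,whs1), truck_at(t3,whs1)}

== RESULT ==
["pkg_at(p2,depot)", "pkg_at(p4,whs1)", "truck_at(t3,whs1)"]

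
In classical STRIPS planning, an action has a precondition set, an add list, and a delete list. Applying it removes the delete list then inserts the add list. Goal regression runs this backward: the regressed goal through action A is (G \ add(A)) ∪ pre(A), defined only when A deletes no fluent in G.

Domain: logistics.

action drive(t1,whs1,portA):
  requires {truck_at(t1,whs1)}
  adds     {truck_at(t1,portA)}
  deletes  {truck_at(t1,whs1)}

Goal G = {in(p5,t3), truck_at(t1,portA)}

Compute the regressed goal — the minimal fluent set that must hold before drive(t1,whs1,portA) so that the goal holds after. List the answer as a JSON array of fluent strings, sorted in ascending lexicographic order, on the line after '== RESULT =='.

Compute (G \ add) ∪ pre:
  G ∩ del = {}  (empty — regression defined)
  G \ add = {in(p5,t3), truck_at(t1,portA)} \ {truck_at(t1,portA)} = {in(p5,t3)}
  ∪ pre   = {in(p5,t3)} ∪ {truck_at(t1,whs1)}
          = {in(p5,t3), truck_at(t1,whs1)}

== RESULT ==
["in(p5,t3)", "truck_at(t1,whs1)"]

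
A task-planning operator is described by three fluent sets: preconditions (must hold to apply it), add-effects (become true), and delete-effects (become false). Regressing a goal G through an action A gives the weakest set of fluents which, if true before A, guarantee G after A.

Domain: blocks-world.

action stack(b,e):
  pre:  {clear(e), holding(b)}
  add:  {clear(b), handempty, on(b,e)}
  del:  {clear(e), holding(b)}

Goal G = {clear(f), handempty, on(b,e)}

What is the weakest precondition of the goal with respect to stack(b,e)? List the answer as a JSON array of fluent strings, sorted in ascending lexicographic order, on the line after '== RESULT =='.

Compute (G \ add) ∪ pre:
  G ∩ del = {}  (empty — regression defined)
  G \ add = {clear(f), handempty, on(b,e)} \ {clear(b), handempty, on(b,e)} = {clear(f)}
  ∪ pre   = {clear(f)} ∪ {clear(e), holding(b)}
          = {clear(e), clear(f), holding(b)}

== RESULT ==
["clear(e)", "clear(f)", "holding(b)"]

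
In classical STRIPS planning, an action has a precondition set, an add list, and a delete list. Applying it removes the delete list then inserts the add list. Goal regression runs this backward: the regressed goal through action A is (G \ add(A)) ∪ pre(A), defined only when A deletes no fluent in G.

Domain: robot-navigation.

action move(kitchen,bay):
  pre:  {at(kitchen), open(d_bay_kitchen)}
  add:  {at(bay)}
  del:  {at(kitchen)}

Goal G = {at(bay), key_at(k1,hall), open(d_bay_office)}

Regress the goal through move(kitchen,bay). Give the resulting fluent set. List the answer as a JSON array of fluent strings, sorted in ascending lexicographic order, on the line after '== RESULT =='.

Regress:
  G ∩ del = {}  (empty — regression defined)
  G \ add = {at(bay), key_at(k1,hall), open(d_bay_office)} \ {at(bay)} = {key_at(k1,hall), open(d_bay_office)}
  ∪ pre   = {key_at(k1,hall), open(d_bay_office)} ∪ {at(kitchen), open(d_bay_kitchen)}
          = {at(kitchen), key_at(k1,hall), open(d_bay_kitchen), open(d_bay_office)}

== RESULT ==
["at(kitchen)", "key_at(k1,hall)", "open(d_bay_kitchen)", "open(d_bay_office)"]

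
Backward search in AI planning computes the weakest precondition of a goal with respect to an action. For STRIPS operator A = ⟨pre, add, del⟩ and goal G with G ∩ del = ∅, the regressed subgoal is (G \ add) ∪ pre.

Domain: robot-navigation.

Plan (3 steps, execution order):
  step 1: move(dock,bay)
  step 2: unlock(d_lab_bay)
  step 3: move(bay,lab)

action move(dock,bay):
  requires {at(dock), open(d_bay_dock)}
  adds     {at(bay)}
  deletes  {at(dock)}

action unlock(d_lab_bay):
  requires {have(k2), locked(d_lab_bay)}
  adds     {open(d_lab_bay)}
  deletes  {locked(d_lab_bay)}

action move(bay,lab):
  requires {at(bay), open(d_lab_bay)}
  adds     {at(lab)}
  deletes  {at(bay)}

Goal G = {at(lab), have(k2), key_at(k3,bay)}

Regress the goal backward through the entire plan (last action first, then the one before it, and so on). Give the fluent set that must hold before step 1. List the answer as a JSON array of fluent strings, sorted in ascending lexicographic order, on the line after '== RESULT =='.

Regress step by step:
  through step 3 (move(bay,lab)): drop {at(lab)}, keep {have(k2), key_at(k3,bay)}, require {at(bay), open(d_lab_bay)}
    → {at(bay), have(k2), key_at(k3,bay), open(d_lab_bay)}
  through step 2 (unlock(d_lab_bay)): drop {open(d_lab_bay)}, keep {at(bay), have(k2), key_at(k3,bay)}, require {have(k2), locked(d_lab_bay)}
    → {at(bay), have(k2), key_at(k3,bay), locked(d_lab_bay)}
  through step 1 (move(dock,bay)): drop {at(bay)}, keep {have(k2), key_at(k3,bay), locked(d_lab_bay)}, require {at(dock), open(d_bay_dock)}
    → {at(dock), have(k2), key_at(k3,bay), locked(d_lab_bay), open(d_bay_dock)}

== RESULT ==
["at(dock)", "have(k2)", "key_at(k3,bay)", "locked(d_lab_bay)", "open(d_bay_dock)"]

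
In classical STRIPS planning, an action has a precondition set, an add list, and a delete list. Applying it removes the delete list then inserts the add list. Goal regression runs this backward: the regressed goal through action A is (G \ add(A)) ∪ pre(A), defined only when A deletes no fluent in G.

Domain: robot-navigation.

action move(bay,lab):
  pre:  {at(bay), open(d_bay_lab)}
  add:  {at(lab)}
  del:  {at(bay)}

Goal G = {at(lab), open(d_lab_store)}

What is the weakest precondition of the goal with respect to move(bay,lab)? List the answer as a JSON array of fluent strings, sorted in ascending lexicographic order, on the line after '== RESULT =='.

Regress:
  G ∩ del = {}  (empty — regression defined)
  G \ add = {at(lab), open(d_lab_store)} \ {at(lab)} = {open(d_lab_store)}
  ∪ pre   = {open(d_lab_store)} ∪ {at(bay), open(d_bay_lab)}
          = {at(bay), open(d_bay_lab), open(d_lab_store)}

== RESULT ==
["at(bay)", "open(d_bay_lab)", "open(d_lab_store)"]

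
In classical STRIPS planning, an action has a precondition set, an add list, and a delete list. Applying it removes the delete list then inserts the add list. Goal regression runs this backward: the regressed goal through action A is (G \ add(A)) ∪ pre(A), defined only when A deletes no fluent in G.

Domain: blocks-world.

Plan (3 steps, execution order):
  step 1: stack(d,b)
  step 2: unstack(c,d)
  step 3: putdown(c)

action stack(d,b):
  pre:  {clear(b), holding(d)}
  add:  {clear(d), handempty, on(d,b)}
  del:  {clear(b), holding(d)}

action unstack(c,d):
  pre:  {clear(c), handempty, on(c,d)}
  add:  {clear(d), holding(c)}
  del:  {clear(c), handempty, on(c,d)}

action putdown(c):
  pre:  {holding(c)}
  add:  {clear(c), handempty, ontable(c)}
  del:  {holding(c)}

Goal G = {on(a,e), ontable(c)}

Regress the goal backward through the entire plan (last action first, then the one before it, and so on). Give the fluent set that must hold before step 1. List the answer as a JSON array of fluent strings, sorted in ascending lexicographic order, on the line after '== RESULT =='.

Work backward from the goal:
  through step 3 (putdown(c)): drop {ontable(c)}, keep {on(a,e)}, require {holding(c)}
    → {holding(c), on(a,e)}
  through step 2 (unstack(c,d)): drop {holding(c)}, keep {on(a,e)}, require {clear(c), handempty, on(c,d)}
    → {clear(c), handempty, on(a,e), on(c,d)}
  through step 1 (stack(d,b)): drop {handempty}, keep {clear(c), on(a,e), on(c,d)}, require {clear(b), holding(d)}
    → {clear(b), clear(c), holding(d), on(a,e), on(c,d)}

== RESULT ==
["clear(b)", "clear(c)", "holding(d)", "on(a,e)", "on(c,d)"]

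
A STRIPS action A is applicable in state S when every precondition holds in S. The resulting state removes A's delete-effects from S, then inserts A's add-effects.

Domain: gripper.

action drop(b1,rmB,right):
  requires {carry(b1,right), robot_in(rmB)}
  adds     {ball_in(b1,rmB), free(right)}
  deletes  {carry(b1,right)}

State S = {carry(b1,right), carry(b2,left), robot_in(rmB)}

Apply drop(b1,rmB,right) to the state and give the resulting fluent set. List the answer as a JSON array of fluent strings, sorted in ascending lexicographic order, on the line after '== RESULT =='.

Compute (S \ del) ∪ add:
  pre ⊆ S: {carry(b1,right), robot_in(rmB)} ⊆ S  — applicable
  S \ del = {carry(b2,left), robot_in(rmB)}
  ∪ add   = {ball_in(b1,rmB), carry(b2,left), free(right), robot_in(rmB)}

== RESULT ==
["ball_in(b1,rmB)", "carry(b2,left)", "free(right)", "robot_in(rmB)"]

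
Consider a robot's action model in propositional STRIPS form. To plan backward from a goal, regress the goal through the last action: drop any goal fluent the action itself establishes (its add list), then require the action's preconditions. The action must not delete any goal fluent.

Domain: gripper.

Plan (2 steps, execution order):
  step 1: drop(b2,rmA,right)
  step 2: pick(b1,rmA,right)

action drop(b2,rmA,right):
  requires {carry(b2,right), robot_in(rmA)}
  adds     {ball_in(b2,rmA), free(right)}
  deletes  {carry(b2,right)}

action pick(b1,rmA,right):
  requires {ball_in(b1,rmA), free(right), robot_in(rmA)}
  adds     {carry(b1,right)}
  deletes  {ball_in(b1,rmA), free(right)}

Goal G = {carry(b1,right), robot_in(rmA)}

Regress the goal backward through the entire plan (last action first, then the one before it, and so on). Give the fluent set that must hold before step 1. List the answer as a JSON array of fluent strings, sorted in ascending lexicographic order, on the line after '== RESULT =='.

Work backward from the goal:
  through step 2 (pick(b1,rmA,right)): drop {carry(b1,right)}, keep {robot_in(rmA)}, require {ball_in(b1,rmA), free(right), robot_in(rmA)}
    → {ball_in(b1,rmA), free(right), robot_in(rmA)}
  through step 1 (drop(b2,rmA,right)): drop {free(right)}, keep {ball_in(b1,rmA), robot_in(rmA)}, require {carry(b2,right), robot_in(rmA)}
    → {ball_in(b1,rmA), carry(b2,right), robot_in(rmA)}

== RESULT ==
["ball_in(b1,rmA)", "carry(b2,right)", "robot_in(rmA)"]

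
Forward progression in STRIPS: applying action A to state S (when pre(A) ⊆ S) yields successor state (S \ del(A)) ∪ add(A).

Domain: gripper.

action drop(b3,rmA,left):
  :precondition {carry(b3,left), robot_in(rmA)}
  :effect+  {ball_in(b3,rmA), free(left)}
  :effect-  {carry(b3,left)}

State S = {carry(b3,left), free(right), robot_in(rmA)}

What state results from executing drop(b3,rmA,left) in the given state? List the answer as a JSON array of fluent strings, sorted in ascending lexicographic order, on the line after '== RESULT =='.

Compute (S \ del) ∪ add:
  pre ⊆ S: {carry(b3,left), robot_in(rmA)} ⊆ S  — applicable
  S \ del = {free(right), robot_in(rmA)}
  ∪ add   = {ball_in(b3,rmA), free(left), free(right), robot_in(rmA)}

== RESULT ==
["ball_in(b3,rmA)", "free(left)", "free(right)", "robot_in(rmA)"]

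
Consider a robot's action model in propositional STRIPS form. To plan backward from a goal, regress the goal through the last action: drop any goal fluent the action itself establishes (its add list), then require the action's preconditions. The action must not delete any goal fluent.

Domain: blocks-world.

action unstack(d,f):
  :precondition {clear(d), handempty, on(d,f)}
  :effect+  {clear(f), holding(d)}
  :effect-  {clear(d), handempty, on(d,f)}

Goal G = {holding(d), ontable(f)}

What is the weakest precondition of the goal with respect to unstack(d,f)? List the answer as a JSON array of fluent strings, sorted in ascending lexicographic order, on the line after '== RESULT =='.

Compute (G \ add) ∪ pre:
  G ∩ del = {}  (empty — regression defined)
  G \ add = {holding(d), ontable(f)} \ {clear(f), holding(d)} = {ontable(f)}
  ∪ pre   = {ontable(f)} ∪ {clear(d), handempty, on(d,f)}
          = {clear(d), handempty, on(d,f), ontable(f)}

== RESULT ==
["clear(d)", "handempty", "on(d,f)", "ontable(f)"]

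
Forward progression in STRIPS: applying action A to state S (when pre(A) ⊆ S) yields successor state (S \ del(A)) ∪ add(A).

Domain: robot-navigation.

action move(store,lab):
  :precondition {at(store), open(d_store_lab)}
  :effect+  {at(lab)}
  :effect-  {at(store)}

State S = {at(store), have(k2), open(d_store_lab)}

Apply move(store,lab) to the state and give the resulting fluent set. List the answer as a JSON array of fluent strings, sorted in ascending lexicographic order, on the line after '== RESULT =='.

Progress:
  pre ⊆ S: {at(store), open(d_store_lab)} ⊆ S  — applicable
  S \ del = {have(k2), open(d_store_lab)}
  ∪ add   = {at(lab), have(k2), open(d_store_lab)}

== RESULT ==
["at(lab)", "have(k2)", "open(d_store_lab)"]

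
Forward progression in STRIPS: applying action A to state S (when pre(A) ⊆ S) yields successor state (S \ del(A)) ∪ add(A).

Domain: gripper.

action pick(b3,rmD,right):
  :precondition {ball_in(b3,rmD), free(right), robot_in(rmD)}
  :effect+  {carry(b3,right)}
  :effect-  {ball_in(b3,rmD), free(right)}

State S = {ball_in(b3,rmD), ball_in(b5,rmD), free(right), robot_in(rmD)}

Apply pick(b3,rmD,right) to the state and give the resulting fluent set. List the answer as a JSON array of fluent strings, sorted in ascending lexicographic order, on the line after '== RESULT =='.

Progress:
  pre ⊆ S: {ball_in(b3,rmD), free(right), robot_in(rmD)} ⊆ S  — applicable
  S \ del = {ball_in(b5,rmD), robot_in(rmD)}
  ∪ add   = {ball_in(b5,rmD), carry(b3,right), robot_in(rmD)}

== RESULT ==
["ball_in(b5,rmD)", "carry(b3,right)", "robot_in(rmD)"]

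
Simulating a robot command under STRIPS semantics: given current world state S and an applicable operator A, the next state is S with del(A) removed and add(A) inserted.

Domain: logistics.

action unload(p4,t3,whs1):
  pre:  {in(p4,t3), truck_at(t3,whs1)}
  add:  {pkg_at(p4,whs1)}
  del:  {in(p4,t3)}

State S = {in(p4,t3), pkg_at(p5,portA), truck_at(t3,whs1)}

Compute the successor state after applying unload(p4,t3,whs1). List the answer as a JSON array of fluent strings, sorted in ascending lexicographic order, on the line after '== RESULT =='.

Progress:
  pre ⊆ S: {in(p4,t3), truck_at(t3,whs1)} ⊆ S  — applicable
  S \ del = {pkg_at(p5,portA), truck_at(t3,whs1)}
  ∪ add   = {pkg_at(p4,whs1), pkg_at(p5,portA), truck_at(t3,whs1)}

== RESULT ==
["pkg_at(p4,whs1)", "pkg_at(p5,portA)", "truck_at(t3,whs1)"]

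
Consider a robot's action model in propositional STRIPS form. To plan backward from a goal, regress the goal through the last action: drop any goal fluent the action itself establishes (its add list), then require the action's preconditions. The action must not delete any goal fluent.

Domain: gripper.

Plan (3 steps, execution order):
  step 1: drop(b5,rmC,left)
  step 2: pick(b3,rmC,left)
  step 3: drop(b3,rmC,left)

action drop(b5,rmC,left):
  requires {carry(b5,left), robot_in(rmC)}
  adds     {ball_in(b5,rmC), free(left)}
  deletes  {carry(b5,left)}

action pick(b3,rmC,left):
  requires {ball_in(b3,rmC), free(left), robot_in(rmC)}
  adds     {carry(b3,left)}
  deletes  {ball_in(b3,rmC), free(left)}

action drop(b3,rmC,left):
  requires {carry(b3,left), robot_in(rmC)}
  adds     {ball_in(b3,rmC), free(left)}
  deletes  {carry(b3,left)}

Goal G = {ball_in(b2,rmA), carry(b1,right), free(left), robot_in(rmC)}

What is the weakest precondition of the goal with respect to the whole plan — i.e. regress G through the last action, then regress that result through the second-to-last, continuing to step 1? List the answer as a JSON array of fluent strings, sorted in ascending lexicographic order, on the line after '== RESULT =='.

Work backward from the goal:
  through step 3 (drop(b3,rmC,left)): drop {free(left)}, keep {ball_in(b2,rmA), carry(b1,right), robot_in(rmC)}, require {carry(b3,left), robot_in(rmC)}
    → {ball_in(b2,rmA), carry(b1,right), carry(b3,left), robot_in(rmC)}
  through step 2 (pick(b3,rmC,left)): drop {carry(b3,left)}, keep {ball_in(b2,rmA), carry(b1,right), robot_in(rmC)}, require {ball_in(b3,rmC), free(left), robot_in(rmC)}
    → {ball_in(b2,rmA), ball_in(b3,rmC), carry(b1,right), free(left), robot_in(rmC)}
  through step 1 (drop(b5,rmC,left)): drop {free(left)}, keep {ball_in(b2,rmA), ball_in(b3,rmC), carry(b1,right), robot_in(rmC)}, require {carry(b5,left), robot_in(rmC)}
    → {ball_in(b2,rmA), ball_in(b3,rmC), carry(b1,right), carry(b5,left), robot_in(rmC)}

== RESULT ==
["ball_in(b2,rmA)", "ball_in(b3,rmC)", "carry(b1,right)", "carry(b5,left)", "robot_in(rmC)"]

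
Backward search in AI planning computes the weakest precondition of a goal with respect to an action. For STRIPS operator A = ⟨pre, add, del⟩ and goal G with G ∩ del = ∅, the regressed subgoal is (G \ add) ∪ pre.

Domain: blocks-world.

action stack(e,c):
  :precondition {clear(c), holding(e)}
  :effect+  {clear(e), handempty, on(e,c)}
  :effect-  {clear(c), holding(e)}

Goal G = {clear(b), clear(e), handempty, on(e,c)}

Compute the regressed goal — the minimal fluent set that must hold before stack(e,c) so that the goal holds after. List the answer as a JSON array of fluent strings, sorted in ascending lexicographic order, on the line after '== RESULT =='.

Regress:
  G ∩ del = {}  (empty — regression defined)
  G \ add = {clear(b), clear(e), handempty, on(e,c)} \ {clear(e), handempty, on(e,c)} = {clear(b)}
  ∪ pre   = {clear(b)} ∪ {clear(c), holding(e)}
          = {clear(b), clear(c), holding(e)}

== RESULT ==
["clear(b)", "clear(c)", "holding(e)"]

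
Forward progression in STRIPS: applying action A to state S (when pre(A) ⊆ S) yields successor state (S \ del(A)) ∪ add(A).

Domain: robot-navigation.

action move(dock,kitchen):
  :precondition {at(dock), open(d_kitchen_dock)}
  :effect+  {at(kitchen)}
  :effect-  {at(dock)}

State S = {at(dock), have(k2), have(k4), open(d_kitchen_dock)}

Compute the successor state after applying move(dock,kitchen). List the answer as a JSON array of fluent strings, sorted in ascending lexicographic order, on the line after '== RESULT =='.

Progress:
  pre ⊆ S: {at(dock), open(d_kitchen_dock)} ⊆ S  — applicable
  S \ del = {have(k2), have(k4), open(d_kitchen_dock)}
  ∪ add   = {at(kitchen), have(k2), have(k4), open(d_kitchen_dock)}

== RESULT ==
["at(kitchen)", "have(k2)", "have(k4)", "open(d_kitchen_dock)"]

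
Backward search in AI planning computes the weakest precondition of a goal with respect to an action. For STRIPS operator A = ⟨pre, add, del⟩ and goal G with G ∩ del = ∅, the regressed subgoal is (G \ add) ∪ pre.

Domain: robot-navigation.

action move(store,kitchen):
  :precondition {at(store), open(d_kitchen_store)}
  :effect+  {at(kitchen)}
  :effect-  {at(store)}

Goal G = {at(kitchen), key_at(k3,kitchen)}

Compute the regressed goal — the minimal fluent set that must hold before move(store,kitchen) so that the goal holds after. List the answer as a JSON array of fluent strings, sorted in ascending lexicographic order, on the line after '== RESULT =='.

Regress:
  G ∩ del = {}  (empty — regression defined)
  G \ add = {at(kitchen), key_at(k3,kitchen)} \ {at(kitchen)} = {key_at(k3,kitchen)}
  ∪ pre   = {key_at(k3,kitchen)} ∪ {at(store), open(d_kitchen_store)}
          = {at(store), key_at(k3,kitchen), open(d_kitchen_store)}

== RESULT ==
["at(store)", "key_at(k3,kitchen)", "open(d_kitchen_store)"]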